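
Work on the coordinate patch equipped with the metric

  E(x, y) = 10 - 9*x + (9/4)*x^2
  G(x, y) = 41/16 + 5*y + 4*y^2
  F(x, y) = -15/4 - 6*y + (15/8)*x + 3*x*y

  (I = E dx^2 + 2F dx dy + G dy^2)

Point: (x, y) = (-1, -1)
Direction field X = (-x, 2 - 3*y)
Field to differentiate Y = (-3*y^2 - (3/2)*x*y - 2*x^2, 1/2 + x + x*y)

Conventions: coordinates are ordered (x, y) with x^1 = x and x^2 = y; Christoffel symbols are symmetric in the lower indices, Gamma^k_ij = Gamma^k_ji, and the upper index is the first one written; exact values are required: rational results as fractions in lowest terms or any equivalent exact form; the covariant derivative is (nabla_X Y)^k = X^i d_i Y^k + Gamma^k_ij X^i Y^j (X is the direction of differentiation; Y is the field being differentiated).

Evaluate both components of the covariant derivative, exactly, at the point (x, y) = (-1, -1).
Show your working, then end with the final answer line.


E = 85/4, F = 27/8, G = 25/16 at the point
E_x = -27/2, E_y = 0, F_x = -9/8, F_y = -9, G_x = 0, G_y = -3
EG - F^2 = 349/16;  g^inv = (16/349) * [[25/16, -27/8], [-27/8, 85/4]]
first-kind symbols [ij,l] = (1/2)(d_i g_jl + d_j g_il - d_l g_ij): [xx,x] = E_x/2 = -27/4, [xx,y] = F_x - E_y/2 = -9/8, [xy,x] = E_y/2 = 0, [xy,y] = G_x/2 = 0, [yy,x] = F_y - G_x/2 = -9, [yy,y] = G_y/2 = -3/2
Gamma^x_ij = (G*[ij,x] - F*[ij,y])/(EG - F^2), Gamma^y_ij = (E*[ij,y] - F*[ij,x])/(EG - F^2)
Gamma_xxx = -108/349, Gamma_xxy = 0, Gamma_xyy = -144/349, Gamma_yxx = -18/349, Gamma_yxy = 0, Gamma_yyy = -24/349
X = (1, 5), Y = (-13/2, 1/2) at the point

Answer: (nabla_X Y)^x = 15349/349, (nabla_X Y)^y = -1688/349


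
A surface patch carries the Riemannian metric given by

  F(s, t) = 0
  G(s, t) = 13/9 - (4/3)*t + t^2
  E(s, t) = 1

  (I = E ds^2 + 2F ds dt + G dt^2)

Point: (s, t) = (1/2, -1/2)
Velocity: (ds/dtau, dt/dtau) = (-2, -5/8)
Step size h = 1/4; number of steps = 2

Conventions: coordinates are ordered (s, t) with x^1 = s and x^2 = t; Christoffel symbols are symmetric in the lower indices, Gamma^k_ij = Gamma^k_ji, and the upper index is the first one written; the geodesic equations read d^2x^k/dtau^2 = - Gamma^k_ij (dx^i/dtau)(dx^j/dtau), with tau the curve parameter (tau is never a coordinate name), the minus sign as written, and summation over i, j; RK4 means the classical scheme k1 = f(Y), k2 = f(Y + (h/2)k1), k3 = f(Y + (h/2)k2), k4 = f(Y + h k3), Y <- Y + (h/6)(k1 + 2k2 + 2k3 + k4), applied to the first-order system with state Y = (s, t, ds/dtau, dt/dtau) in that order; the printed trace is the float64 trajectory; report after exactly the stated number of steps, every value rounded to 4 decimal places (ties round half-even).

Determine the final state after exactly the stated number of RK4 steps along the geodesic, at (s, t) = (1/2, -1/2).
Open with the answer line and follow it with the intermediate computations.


Answer: s = -0.5000, t = -0.7909, ds/dtau = -2.0000, dt/dtau = -0.5433

f(Y) = (ds/dtau, dt/dtau, -Gamma^s_ij Y'^i Y'^j, -Gamma^t_ij Y'^i Y'^j) with the Gammas evaluated at the stage position; h = 0.250000; intermediate values shown to 6 dp
step 0: s = 0.5000, t = -0.5000, ds/dtau = -2.0000, dt/dtau = -0.6250
step 1:
  k1: at (s, t) = (0.500000, -0.500000), (ds/dtau, dt/dtau) = (-2.000000, -0.625000); Gamma_sss = 0.000000, Gamma_sst = 0.000000, Gamma_stt = 0.000000, Gamma_tss = 0.000000, Gamma_tst = 0.000000, Gamma_ttt = -0.494118; k1 = (-2.000000, -0.625000, 0.000000, 0.193015)
  k2: at (s, t) = (0.250000, -0.578125), (ds/dtau, dt/dtau) = (-2.000000, -0.600873); Gamma_sss = 0.000000, Gamma_sst = 0.000000, Gamma_stt = 0.000000, Gamma_tss = 0.000000, Gamma_tst = 0.000000, Gamma_ttt = -0.488248; k2 = (-2.000000, -0.600873, 0.000000, 0.176281)
  k3: at (s, t) = (0.250000, -0.575109), (ds/dtau, dt/dtau) = (-2.000000, -0.602965); Gamma_sss = 0.000000, Gamma_sst = 0.000000, Gamma_stt = 0.000000, Gamma_tss = 0.000000, Gamma_tst = 0.000000, Gamma_ttt = -0.488502; k3 = (-2.000000, -0.602965, 0.000000, 0.177603)
  k4: at (s, t) = (0.000000, -0.650741), (ds/dtau, dt/dtau) = (-2.000000, -0.580599); Gamma_sss = 0.000000, Gamma_sst = 0.000000, Gamma_stt = 0.000000, Gamma_tss = 0.000000, Gamma_tst = 0.000000, Gamma_ttt = -0.481586; k4 = (-2.000000, -0.580599, 0.000000, 0.162340)
  Y <- Y + (h/6)(k1 + 2k2 + 2k3 + k4): s = 0.0000, t = -0.6506, ds/dtau = -2.0000, dt/dtau = -0.5807
step 2:
  k1: at (s, t) = (0.000000, -0.650553), (ds/dtau, dt/dtau) = (-2.000000, -0.580703); Gamma_sss = 0.000000, Gamma_sst = 0.000000, Gamma_stt = 0.000000, Gamma_tss = 0.000000, Gamma_tst = 0.000000, Gamma_ttt = -0.481604; k1 = (-2.000000, -0.580703, 0.000000, 0.162405)
  k2: at (s, t) = (-0.250000, -0.723141), (ds/dtau, dt/dtau) = (-2.000000, -0.560403); Gamma_sss = 0.000000, Gamma_sst = 0.000000, Gamma_stt = 0.000000, Gamma_tss = 0.000000, Gamma_tst = 0.000000, Gamma_ttt = -0.474084; k2 = (-2.000000, -0.560403, 0.000000, 0.148887)
  k3: at (s, t) = (-0.250000, -0.720603), (ds/dtau, dt/dtau) = (-2.000000, -0.562092); Gamma_sss = 0.000000, Gamma_sst = 0.000000, Gamma_stt = 0.000000, Gamma_tss = 0.000000, Gamma_tst = 0.000000, Gamma_ttt = -0.474358; k3 = (-2.000000, -0.562092, 0.000000, 0.149873)
  k4: at (s, t) = (-0.500000, -0.791076), (ds/dtau, dt/dtau) = (-2.000000, -0.543235); Gamma_sss = 0.000000, Gamma_sst = 0.000000, Gamma_stt = 0.000000, Gamma_tss = 0.000000, Gamma_tst = 0.000000, Gamma_ttt = -0.466476; k4 = (-2.000000, -0.543235, 0.000000, 0.137659)
  Y <- Y + (h/6)(k1 + 2k2 + 2k3 + k4): s = -0.5000, t = -0.7909, ds/dtau = -2.0000, dt/dtau = -0.5433


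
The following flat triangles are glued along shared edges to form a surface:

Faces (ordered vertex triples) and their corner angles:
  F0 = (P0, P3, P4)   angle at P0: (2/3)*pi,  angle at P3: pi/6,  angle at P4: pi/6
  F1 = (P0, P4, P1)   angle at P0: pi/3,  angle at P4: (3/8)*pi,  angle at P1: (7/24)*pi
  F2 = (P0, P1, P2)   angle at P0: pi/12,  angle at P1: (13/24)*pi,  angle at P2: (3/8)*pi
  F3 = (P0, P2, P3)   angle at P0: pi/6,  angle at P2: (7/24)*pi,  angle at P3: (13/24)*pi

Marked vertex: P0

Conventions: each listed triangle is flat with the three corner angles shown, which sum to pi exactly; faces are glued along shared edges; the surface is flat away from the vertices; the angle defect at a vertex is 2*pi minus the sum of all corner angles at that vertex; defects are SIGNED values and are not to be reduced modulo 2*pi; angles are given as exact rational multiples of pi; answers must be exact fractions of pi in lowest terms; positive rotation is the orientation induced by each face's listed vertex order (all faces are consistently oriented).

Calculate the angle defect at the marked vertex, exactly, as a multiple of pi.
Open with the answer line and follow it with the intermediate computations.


Answer: defect(P0) = (3/4)*pi

Sum of corner angles at P0: (5/4)*pi
defect = 2*pi - (5/4)*pi


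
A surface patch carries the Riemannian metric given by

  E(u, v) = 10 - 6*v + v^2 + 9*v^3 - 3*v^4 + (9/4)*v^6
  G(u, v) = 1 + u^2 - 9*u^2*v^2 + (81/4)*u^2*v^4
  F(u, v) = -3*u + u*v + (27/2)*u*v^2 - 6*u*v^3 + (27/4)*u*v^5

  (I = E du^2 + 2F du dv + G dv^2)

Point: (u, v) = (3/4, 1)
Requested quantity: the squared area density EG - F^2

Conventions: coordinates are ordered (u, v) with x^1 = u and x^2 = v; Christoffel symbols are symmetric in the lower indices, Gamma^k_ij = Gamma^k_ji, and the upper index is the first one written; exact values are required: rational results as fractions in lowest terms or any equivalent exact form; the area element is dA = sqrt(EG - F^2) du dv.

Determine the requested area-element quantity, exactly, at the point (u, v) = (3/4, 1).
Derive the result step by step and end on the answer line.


E = 53/4, F = 147/16, G = 505/64; EG - F^2 = 1289/64

Answer: EG - F^2 = 1289/64


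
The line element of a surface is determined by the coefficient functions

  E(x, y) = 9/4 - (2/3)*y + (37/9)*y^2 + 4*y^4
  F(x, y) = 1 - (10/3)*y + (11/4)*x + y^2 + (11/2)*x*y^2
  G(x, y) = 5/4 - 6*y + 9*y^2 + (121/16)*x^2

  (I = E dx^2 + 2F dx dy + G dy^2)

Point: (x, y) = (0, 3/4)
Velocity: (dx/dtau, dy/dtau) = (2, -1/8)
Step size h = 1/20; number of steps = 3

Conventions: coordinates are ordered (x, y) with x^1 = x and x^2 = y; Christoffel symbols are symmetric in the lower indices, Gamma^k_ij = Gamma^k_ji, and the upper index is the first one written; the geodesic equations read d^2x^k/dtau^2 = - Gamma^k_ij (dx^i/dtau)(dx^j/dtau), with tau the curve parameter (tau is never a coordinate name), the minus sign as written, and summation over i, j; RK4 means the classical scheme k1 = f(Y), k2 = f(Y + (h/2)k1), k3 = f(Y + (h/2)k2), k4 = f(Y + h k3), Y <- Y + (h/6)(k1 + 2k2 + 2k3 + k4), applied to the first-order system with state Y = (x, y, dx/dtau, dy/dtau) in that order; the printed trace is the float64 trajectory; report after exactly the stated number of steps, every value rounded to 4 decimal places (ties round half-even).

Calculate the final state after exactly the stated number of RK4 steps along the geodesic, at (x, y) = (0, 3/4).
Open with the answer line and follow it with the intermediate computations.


Answer: x = 0.3052, y = 0.7396, dx/dtau = 2.0519, dy/dtau = -0.0281

f(Y) = (dx/dtau, dy/dtau, -Gamma^x_ij Y'^i Y'^j, -Gamma^y_ij Y'^i Y'^j) with the Gammas evaluated at the stage position; h = 0.050000; intermediate values shown to 6 dp
step 0: x = 0.0000, y = 0.7500, dx/dtau = 2.0000, dy/dtau = -0.1250
step 1:
  k1: at (x, y) = (0.000000, 0.750000), (dx/dtau, dy/dtau) = (2.000000, -0.125000); Gamma_xxx = -0.030037, Gamma_xxy = 1.264657, Gamma_xyy = 0.021953, Gamma_yxx = -0.170709, Gamma_yxy = 0.654133, Gamma_yyy = 2.080320; k1 = (2.000000, -0.125000, 0.752132, 0.977396)
  k2: at (x, y) = (0.050000, 0.746875), (dx/dtau, dy/dtau) = (2.018803, -0.100565); Gamma_xxx = -0.017651, Gamma_xxy = 1.225426, Gamma_xyy = -0.096333, Gamma_yxx = -0.145698, Gamma_yxy = 0.643482, Gamma_yyy = 2.024350; k2 = (2.018803, -0.100565, 0.570485, 0.834609)
  k3: at (x, y) = (0.050470, 0.747486), (dx/dtau, dy/dtau) = (2.014262, -0.104135); Gamma_xxx = -0.017914, Gamma_xxy = 1.225374, Gamma_xyy = -0.096864, Gamma_yxx = -0.148508, Gamma_yxy = 0.642422, Gamma_yyy = 2.021814; k3 = (2.014262, -0.104135, 0.587786, 0.850114)
  k4: at (x, y) = (0.100713, 0.744793), (dx/dtau, dy/dtau) = (2.029389, -0.082494); Gamma_xxx = -0.008316, Gamma_xxy = 1.187326, Gamma_xyy = -0.210047, Gamma_yxx = -0.127380, Gamma_yxy = 0.632145, Gamma_yyy = 1.962249; k4 = (2.029389, -0.082494, 0.433225, 0.722911)
  Y <- Y + (h/6)(k1 + 2k2 + 2k3 + k4): x = 0.1008, y = 0.7449, dx/dtau = 2.0292, dy/dtau = -0.0828
step 2:
  k1: at (x, y) = (0.100796, 0.744859), (dx/dtau, dy/dtau) = (2.029182, -0.082752); Gamma_xxx = -0.008323, Gamma_xxy = 1.187306, Gamma_xyy = -0.210140, Gamma_yxx = -0.127667, Gamma_yxy = 0.632005, Gamma_yyy = 1.961947; k1 = (2.029182, -0.082752, 0.434452, 0.724494)
  k2: at (x, y) = (0.151526, 0.742790), (dx/dtau, dy/dtau) = (2.040044, -0.064640); Gamma_xxx = -0.001011, Gamma_xxy = 1.150342, Gamma_xyy = -0.317699, Gamma_yxx = -0.110971, Gamma_yxy = 0.621366, Gamma_yyy = 1.899039; k2 = (2.040044, -0.064640, 0.308919, 0.617779)
  k3: at (x, y) = (0.151797, 0.743243), (dx/dtau, dy/dtau) = (2.036905, -0.067308); Gamma_xxx = -0.000999, Gamma_xxy = 1.150486, Gamma_xyy = -0.317504, Gamma_yxx = -0.112892, Gamma_yxy = 0.620389, Gamma_yyy = 1.897476; k3 = (2.036905, -0.067308, 0.321045, 0.629899)
  k4: at (x, y) = (0.202641, 0.741494), (dx/dtau, dy/dtau) = (2.045235, -0.051257); Gamma_xxx = 0.004697, Gamma_xxy = 1.114826, Gamma_xyy = -0.418193, Gamma_yxx = -0.098883, Gamma_yxy = 0.609623, Gamma_yyy = 1.833705; k4 = (2.045235, -0.051257, 0.215191, 0.536624)
  Y <- Y + (h/6)(k1 + 2k2 + 2k3 + k4): x = 0.2027, y = 0.7415, dx/dtau = 2.0451, dy/dtau = -0.0514
step 3:
  k1: at (x, y) = (0.202699, 0.741543), (dx/dtau, dy/dtau) = (2.045096, -0.051448); Gamma_xxx = 0.004712, Gamma_xxy = 1.114832, Gamma_xyy = -0.418202, Gamma_yxx = -0.099079, Gamma_yxy = 0.609499, Gamma_yyy = 1.833508; k1 = (2.045096, -0.051448, 0.215996, 0.537796)
  k2: at (x, y) = (0.253826, 0.740257), (dx/dtau, dy/dtau) = (2.050495, -0.038003); Gamma_xxx = 0.009188, Gamma_xxy = 1.080534, Gamma_xyy = -0.511846, Gamma_yxx = -0.088089, Gamma_yxy = 0.598113, Gamma_yyy = 1.769007; k2 = (2.050495, -0.038003, 0.130509, 0.461033)
  k3: at (x, y) = (0.253961, 0.740593), (dx/dtau, dy/dtau) = (2.048358, -0.039922); Gamma_xxx = 0.009331, Gamma_xxy = 1.080805, Gamma_xyy = -0.511319, Gamma_yxx = -0.089384, Gamma_yxy = 0.597293, Gamma_yyy = 1.768066; k3 = (2.048358, -0.039922, 0.138431, 0.469905)
  k4: at (x, y) = (0.305117, 0.739547), (dx/dtau, dy/dtau) = (2.052017, -0.027953); Gamma_xxx = 0.012929, Gamma_xxy = 1.048001, Gamma_xyy = -0.597646, Gamma_yxx = -0.080193, Gamma_yxy = 0.585668, Gamma_yyy = 1.704361; k4 = (2.052017, -0.027953, 0.066253, 0.403529)
  Y <- Y + (h/6)(k1 + 2k2 + 2k3 + k4): x = 0.3052, y = 0.7396, dx/dtau = 2.0519, dy/dtau = -0.0281


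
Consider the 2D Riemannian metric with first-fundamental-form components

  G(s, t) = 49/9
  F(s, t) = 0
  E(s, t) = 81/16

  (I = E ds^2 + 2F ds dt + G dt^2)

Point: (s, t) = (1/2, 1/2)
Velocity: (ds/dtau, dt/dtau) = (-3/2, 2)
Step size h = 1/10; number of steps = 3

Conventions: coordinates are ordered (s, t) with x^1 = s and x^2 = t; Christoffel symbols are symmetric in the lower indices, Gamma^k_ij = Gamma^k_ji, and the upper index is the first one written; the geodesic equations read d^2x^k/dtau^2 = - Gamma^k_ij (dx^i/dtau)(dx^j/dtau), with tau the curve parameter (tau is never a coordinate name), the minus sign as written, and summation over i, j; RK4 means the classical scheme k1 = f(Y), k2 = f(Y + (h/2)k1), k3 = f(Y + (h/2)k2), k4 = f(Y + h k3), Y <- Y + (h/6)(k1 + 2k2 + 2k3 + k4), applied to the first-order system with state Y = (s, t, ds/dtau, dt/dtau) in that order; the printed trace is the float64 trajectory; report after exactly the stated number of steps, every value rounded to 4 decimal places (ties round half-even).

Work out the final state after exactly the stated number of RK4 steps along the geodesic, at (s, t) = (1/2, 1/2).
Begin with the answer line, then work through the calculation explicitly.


Answer: s = 0.0500, t = 1.1000, ds/dtau = -1.5000, dt/dtau = 2.0000

f(Y) = (ds/dtau, dt/dtau, -Gamma^s_ij Y'^i Y'^j, -Gamma^t_ij Y'^i Y'^j) with the Gammas evaluated at the stage position; h = 0.100000; intermediate values shown to 6 dp
step 0: s = 0.5000, t = 0.5000, ds/dtau = -1.5000, dt/dtau = 2.0000
step 1:
  k1: at (s, t) = (0.500000, 0.500000), (ds/dtau, dt/dtau) = (-1.500000, 2.000000); Gamma_sss = 0.000000, Gamma_sst = 0.000000, Gamma_stt = 0.000000, Gamma_tss = 0.000000, Gamma_tst = 0.000000, Gamma_ttt = 0.000000; k1 = (-1.500000, 2.000000, 0.000000, 0.000000)
  k2: at (s, t) = (0.425000, 0.600000), (ds/dtau, dt/dtau) = (-1.500000, 2.000000); Gamma_sss = 0.000000, Gamma_sst = 0.000000, Gamma_stt = 0.000000, Gamma_tss = 0.000000, Gamma_tst = 0.000000, Gamma_ttt = 0.000000; k2 = (-1.500000, 2.000000, 0.000000, 0.000000)
  k3: at (s, t) = (0.425000, 0.600000), (ds/dtau, dt/dtau) = (-1.500000, 2.000000); Gamma_sss = 0.000000, Gamma_sst = 0.000000, Gamma_stt = 0.000000, Gamma_tss = 0.000000, Gamma_tst = 0.000000, Gamma_ttt = 0.000000; k3 = (-1.500000, 2.000000, 0.000000, 0.000000)
  k4: at (s, t) = (0.350000, 0.700000), (ds/dtau, dt/dtau) = (-1.500000, 2.000000); Gamma_sss = 0.000000, Gamma_sst = 0.000000, Gamma_stt = 0.000000, Gamma_tss = 0.000000, Gamma_tst = 0.000000, Gamma_ttt = 0.000000; k4 = (-1.500000, 2.000000, 0.000000, 0.000000)
  Y <- Y + (h/6)(k1 + 2k2 + 2k3 + k4): s = 0.3500, t = 0.7000, ds/dtau = -1.5000, dt/dtau = 2.0000
step 2:
  k1: at (s, t) = (0.350000, 0.700000), (ds/dtau, dt/dtau) = (-1.500000, 2.000000); Gamma_sss = 0.000000, Gamma_sst = 0.000000, Gamma_stt = 0.000000, Gamma_tss = 0.000000, Gamma_tst = 0.000000, Gamma_ttt = 0.000000; k1 = (-1.500000, 2.000000, 0.000000, 0.000000)
  k2: at (s, t) = (0.275000, 0.800000), (ds/dtau, dt/dtau) = (-1.500000, 2.000000); Gamma_sss = 0.000000, Gamma_sst = 0.000000, Gamma_stt = 0.000000, Gamma_tss = 0.000000, Gamma_tst = 0.000000, Gamma_ttt = 0.000000; k2 = (-1.500000, 2.000000, 0.000000, 0.000000)
  k3: at (s, t) = (0.275000, 0.800000), (ds/dtau, dt/dtau) = (-1.500000, 2.000000); Gamma_sss = 0.000000, Gamma_sst = 0.000000, Gamma_stt = 0.000000, Gamma_tss = 0.000000, Gamma_tst = 0.000000, Gamma_ttt = 0.000000; k3 = (-1.500000, 2.000000, 0.000000, 0.000000)
  k4: at (s, t) = (0.200000, 0.900000), (ds/dtau, dt/dtau) = (-1.500000, 2.000000); Gamma_sss = 0.000000, Gamma_sst = 0.000000, Gamma_stt = 0.000000, Gamma_tss = 0.000000, Gamma_tst = 0.000000, Gamma_ttt = 0.000000; k4 = (-1.500000, 2.000000, 0.000000, 0.000000)
  Y <- Y + (h/6)(k1 + 2k2 + 2k3 + k4): s = 0.2000, t = 0.9000, ds/dtau = -1.5000, dt/dtau = 2.0000
step 3:
  k1: at (s, t) = (0.200000, 0.900000), (ds/dtau, dt/dtau) = (-1.500000, 2.000000); Gamma_sss = 0.000000, Gamma_sst = 0.000000, Gamma_stt = 0.000000, Gamma_tss = 0.000000, Gamma_tst = 0.000000, Gamma_ttt = 0.000000; k1 = (-1.500000, 2.000000, 0.000000, 0.000000)
  k2: at (s, t) = (0.125000, 1.000000), (ds/dtau, dt/dtau) = (-1.500000, 2.000000); Gamma_sss = 0.000000, Gamma_sst = 0.000000, Gamma_stt = 0.000000, Gamma_tss = 0.000000, Gamma_tst = 0.000000, Gamma_ttt = 0.000000; k2 = (-1.500000, 2.000000, 0.000000, 0.000000)
  k3: at (s, t) = (0.125000, 1.000000), (ds/dtau, dt/dtau) = (-1.500000, 2.000000); Gamma_sss = 0.000000, Gamma_sst = 0.000000, Gamma_stt = 0.000000, Gamma_tss = 0.000000, Gamma_tst = 0.000000, Gamma_ttt = 0.000000; k3 = (-1.500000, 2.000000, 0.000000, 0.000000)
  k4: at (s, t) = (0.050000, 1.100000), (ds/dtau, dt/dtau) = (-1.500000, 2.000000); Gamma_sss = 0.000000, Gamma_sst = 0.000000, Gamma_stt = 0.000000, Gamma_tss = 0.000000, Gamma_tst = 0.000000, Gamma_ttt = 0.000000; k4 = (-1.500000, 2.000000, 0.000000, 0.000000)
  Y <- Y + (h/6)(k1 + 2k2 + 2k3 + k4): s = 0.0500, t = 1.1000, ds/dtau = -1.5000, dt/dtau = 2.0000


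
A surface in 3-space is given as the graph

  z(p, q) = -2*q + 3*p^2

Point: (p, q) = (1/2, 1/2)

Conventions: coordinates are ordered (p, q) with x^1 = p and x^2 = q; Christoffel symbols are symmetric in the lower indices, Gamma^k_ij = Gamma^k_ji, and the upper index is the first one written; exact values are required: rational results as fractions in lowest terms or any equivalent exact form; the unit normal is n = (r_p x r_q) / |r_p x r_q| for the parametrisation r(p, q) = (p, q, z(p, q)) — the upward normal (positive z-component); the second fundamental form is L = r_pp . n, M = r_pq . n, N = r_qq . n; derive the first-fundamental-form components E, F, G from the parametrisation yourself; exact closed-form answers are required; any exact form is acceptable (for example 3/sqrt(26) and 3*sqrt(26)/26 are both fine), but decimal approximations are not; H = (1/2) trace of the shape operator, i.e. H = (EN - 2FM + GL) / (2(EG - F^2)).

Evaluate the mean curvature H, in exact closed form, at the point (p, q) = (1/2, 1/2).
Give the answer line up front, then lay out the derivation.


Answer: H = 15*sqrt(14)/196

z_p = 3, z_q = -2, z_pp = 6, z_pq = 0, z_qq = 0
E = 10, F = -6, G = 5; answer radicand W^2 = 14
unnormalised second-form numerators: l = 6, m = 0, n = 0; L = l/sqrt(14), and similarly M = m/sqrt(W^2), N = n/sqrt(W^2)
H = (E*n - 2*F*m + G*l) / (2*(EG - F^2)*sqrt(W^2)); E*n - 2*F*m + G*l = 30, EG - F^2 = 14, so H = (15/14)/sqrt(14)


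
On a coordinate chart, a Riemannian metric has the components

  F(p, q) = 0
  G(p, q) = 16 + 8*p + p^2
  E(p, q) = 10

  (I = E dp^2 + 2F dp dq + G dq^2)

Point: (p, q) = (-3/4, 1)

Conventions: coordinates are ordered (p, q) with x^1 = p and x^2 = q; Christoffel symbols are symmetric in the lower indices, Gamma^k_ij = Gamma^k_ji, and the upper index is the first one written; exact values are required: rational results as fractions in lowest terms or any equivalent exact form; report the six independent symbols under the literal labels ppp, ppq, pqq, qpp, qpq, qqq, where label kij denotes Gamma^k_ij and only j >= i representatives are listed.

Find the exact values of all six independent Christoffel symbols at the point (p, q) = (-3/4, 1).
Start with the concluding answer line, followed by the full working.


Answer: Gamma_ppp = 0, Gamma_ppq = 0, Gamma_pqq = -13/40, Gamma_qpp = 0, Gamma_qpq = 4/13, Gamma_qqq = 0

E = 10, F = 0, G = 169/16 at the point
E_p = 0, E_q = 0, F_p = 0, F_q = 0, G_p = 13/2, G_q = 0
EG - F^2 = 845/8;  g^inv = (8/845) * [[169/16, 0], [0, 10]]
first-kind symbols [ij,l] = (1/2)(d_i g_jl + d_j g_il - d_l g_ij): [pp,p] = E_p/2 = 0, [pp,q] = F_p - E_q/2 = 0, [pq,p] = E_q/2 = 0, [pq,q] = G_p/2 = 13/4, [qq,p] = F_q - G_p/2 = -13/4, [qq,q] = G_q/2 = 0
Gamma^p_ij = (G*[ij,p] - F*[ij,q])/(EG - F^2), Gamma^q_ij = (E*[ij,q] - F*[ij,p])/(EG - F^2)


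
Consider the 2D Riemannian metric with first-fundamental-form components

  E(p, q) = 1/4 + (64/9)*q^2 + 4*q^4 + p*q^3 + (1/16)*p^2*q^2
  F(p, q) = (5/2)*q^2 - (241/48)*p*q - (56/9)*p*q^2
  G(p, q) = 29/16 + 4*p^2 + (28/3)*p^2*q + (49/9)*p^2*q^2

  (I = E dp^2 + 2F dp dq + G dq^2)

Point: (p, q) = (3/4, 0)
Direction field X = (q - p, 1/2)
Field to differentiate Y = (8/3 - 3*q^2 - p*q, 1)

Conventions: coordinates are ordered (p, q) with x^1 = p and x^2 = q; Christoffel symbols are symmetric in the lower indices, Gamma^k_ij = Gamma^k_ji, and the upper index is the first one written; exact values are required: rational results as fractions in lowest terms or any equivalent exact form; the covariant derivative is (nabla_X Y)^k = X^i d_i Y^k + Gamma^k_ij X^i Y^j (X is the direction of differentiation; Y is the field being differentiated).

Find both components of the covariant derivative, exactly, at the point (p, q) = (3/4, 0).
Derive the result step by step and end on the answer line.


E = 1/4, F = 0, G = 65/16 at the point
E_p = 0, E_q = 0, F_p = 0, F_q = -241/64, G_p = 6, G_q = 21/4
EG - F^2 = 65/64;  g^inv = (64/65) * [[65/16, 0], [0, 1/4]]
first-kind symbols [ij,l] = (1/2)(d_i g_jl + d_j g_il - d_l g_ij): [pp,p] = E_p/2 = 0, [pp,q] = F_p - E_q/2 = 0, [pq,p] = E_q/2 = 0, [pq,q] = G_p/2 = 3, [qq,p] = F_q - G_p/2 = -433/64, [qq,q] = G_q/2 = 21/8
Gamma^p_ij = (G*[ij,p] - F*[ij,q])/(EG - F^2), Gamma^q_ij = (E*[ij,q] - F*[ij,p])/(EG - F^2)
Gamma_ppp = 0, Gamma_ppq = 0, Gamma_pqq = -433/16, Gamma_qpp = 0, Gamma_qpq = 48/65, Gamma_qqq = 42/65
X = (-3/4, 1/2), Y = (8/3, 1) at the point

Answer: (nabla_X Y)^p = -445/32, (nabla_X Y)^q = 49/65


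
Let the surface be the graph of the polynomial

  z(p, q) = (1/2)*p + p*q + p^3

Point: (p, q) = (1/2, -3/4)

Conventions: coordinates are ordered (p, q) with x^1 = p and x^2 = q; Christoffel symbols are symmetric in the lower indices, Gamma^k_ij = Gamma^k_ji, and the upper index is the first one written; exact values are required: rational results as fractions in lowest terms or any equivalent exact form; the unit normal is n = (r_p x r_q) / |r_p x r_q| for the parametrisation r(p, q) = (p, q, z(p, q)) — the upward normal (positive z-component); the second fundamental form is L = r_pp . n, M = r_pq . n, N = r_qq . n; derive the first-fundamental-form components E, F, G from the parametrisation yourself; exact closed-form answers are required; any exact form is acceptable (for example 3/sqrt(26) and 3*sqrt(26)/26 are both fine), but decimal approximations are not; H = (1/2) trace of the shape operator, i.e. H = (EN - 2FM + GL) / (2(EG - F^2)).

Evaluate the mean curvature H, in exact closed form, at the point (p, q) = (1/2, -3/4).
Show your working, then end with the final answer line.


z_p = 1/2, z_q = 1/2, z_pp = 3, z_pq = 1, z_qq = 0
E = 5/4, F = 1/4, G = 5/4; answer radicand W^2 = 3/2
unnormalised second-form numerators: l = 3, m = 1, n = 0; L = l/sqrt(3/2), and similarly M = m/sqrt(W^2), N = n/sqrt(W^2)
H = (E*n - 2*F*m + G*l) / (2*(EG - F^2)*sqrt(W^2)); E*n - 2*F*m + G*l = 13/4, EG - F^2 = 3/2, so H = (13/12)/sqrt(3/2)

Answer: H = 13*sqrt(6)/36


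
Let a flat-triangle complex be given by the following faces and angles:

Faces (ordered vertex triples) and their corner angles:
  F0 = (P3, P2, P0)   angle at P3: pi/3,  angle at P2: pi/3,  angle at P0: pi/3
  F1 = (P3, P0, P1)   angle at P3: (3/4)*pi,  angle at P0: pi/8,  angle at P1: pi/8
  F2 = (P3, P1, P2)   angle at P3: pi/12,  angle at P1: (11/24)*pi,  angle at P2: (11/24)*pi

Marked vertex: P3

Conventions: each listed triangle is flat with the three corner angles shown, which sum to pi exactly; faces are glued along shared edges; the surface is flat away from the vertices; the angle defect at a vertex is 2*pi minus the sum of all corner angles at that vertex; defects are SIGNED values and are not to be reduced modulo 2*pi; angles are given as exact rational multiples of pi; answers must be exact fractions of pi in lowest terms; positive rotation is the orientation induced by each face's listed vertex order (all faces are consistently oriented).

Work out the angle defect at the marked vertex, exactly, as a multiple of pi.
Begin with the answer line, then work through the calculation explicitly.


Answer: defect(P3) = (5/6)*pi

Sum of corner angles at P3: (7/6)*pi
defect = 2*pi - (7/6)*pi


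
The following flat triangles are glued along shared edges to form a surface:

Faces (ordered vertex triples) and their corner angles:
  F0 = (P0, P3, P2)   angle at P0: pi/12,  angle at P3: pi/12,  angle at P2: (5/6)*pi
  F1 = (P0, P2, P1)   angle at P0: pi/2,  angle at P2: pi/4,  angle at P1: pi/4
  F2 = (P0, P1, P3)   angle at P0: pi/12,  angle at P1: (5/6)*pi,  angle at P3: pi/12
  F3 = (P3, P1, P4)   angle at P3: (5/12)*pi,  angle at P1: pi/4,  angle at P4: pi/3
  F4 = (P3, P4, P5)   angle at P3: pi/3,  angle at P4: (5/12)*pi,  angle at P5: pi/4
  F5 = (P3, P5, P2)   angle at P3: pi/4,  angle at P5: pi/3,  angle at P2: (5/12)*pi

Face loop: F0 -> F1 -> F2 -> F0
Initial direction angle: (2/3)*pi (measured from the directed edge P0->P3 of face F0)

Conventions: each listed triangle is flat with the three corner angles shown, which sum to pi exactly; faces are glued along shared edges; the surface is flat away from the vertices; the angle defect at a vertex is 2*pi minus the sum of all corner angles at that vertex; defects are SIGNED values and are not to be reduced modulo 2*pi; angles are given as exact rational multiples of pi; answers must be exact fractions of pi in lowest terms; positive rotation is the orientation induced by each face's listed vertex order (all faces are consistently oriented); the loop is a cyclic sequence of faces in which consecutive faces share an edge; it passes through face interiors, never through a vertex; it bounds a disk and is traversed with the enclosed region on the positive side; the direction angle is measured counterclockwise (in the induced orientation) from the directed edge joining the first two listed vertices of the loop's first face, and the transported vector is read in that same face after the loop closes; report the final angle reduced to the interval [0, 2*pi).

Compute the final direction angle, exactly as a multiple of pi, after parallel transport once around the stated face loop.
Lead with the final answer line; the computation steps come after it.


Answer: final direction angle = 0

enclosed vertex P0: corner angles sum to (2/3)*pi, defect = 2*pi - (2/3)*pi = (4/3)*pi
holonomy = initial angle + sum of enclosed defects (mod 2*pi), positive in the induced orientation
final angle = (2/3)*pi + (4/3)*pi = 0 (mod 2*pi)


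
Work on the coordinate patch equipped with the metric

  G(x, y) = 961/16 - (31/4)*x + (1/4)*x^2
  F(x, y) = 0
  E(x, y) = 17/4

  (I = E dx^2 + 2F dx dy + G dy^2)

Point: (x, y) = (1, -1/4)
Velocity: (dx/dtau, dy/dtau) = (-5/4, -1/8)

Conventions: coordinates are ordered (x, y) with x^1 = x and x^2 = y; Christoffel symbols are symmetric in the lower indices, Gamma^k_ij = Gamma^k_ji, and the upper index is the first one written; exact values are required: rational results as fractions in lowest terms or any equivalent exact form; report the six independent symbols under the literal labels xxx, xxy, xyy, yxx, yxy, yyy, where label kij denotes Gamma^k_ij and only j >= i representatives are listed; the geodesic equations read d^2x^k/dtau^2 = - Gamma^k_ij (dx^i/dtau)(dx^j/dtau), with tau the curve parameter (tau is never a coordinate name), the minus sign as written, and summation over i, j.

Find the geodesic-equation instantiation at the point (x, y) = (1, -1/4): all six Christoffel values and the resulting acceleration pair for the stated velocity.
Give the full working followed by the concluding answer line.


E = 17/4, F = 0, G = 841/16 at the point
E_x = 0, E_y = 0, F_x = 0, F_y = 0, G_x = -29/4, G_y = 0
EG - F^2 = 14297/64;  g^inv = (64/14297) * [[841/16, 0], [0, 17/4]]
first-kind symbols [ij,l] = (1/2)(d_i g_jl + d_j g_il - d_l g_ij): [xx,x] = E_x/2 = 0, [xx,y] = F_x - E_y/2 = 0, [xy,x] = E_y/2 = 0, [xy,y] = G_x/2 = -29/8, [yy,x] = F_y - G_x/2 = 29/8, [yy,y] = G_y/2 = 0
Gamma^x_ij = (G*[ij,x] - F*[ij,y])/(EG - F^2), Gamma^y_ij = (E*[ij,y] - F*[ij,x])/(EG - F^2)
Gamma_xxx = 0, Gamma_xxy = 0, Gamma_xyy = 29/34, Gamma_yxx = 0, Gamma_yxy = -2/29, Gamma_yyy = 0
d^2x/dtau^2 = -(Gamma_xxx*(-5/4)^2 + 2*Gamma_xxy*(-5/4)*(-1/8) + Gamma_xyy*(-1/8)^2) = -29/2176
d^2y/dtau^2 = -(Gamma_yxx*(-5/4)^2 + 2*Gamma_yxy*(-5/4)*(-1/8) + Gamma_yyy*(-1/8)^2) = 5/232

Answer: Gamma_xxx = 0, Gamma_xxy = 0, Gamma_xyy = 29/34, Gamma_yxx = 0, Gamma_yxy = -2/29, Gamma_yyy = 0; accelerations (d^2x/dtau^2, d^2y/dtau^2) = (-29/2176, 5/232)


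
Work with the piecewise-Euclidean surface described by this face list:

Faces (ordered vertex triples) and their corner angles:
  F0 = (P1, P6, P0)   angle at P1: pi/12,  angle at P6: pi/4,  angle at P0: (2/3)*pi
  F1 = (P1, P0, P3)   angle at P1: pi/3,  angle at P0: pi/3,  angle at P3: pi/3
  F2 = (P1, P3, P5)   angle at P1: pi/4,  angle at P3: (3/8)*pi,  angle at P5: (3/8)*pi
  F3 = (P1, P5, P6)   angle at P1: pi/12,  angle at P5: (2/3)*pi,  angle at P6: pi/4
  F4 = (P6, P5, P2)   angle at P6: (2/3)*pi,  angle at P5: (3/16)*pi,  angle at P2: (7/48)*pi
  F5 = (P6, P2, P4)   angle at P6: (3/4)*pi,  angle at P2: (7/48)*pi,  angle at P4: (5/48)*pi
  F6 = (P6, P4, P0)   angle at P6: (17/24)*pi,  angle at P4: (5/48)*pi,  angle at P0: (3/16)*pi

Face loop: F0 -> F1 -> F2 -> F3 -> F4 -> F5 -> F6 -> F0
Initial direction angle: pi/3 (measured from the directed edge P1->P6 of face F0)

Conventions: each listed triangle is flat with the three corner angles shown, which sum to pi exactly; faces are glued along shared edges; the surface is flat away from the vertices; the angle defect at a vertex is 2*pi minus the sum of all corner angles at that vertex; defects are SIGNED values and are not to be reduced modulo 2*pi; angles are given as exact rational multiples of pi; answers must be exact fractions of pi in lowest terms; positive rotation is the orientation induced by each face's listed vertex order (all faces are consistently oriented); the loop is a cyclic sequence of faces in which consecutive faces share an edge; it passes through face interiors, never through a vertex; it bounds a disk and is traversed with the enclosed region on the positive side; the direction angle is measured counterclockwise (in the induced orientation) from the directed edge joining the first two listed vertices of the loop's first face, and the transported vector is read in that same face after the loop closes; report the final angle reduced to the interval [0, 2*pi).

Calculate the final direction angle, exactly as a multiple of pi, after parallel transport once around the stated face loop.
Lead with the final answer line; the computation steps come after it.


Answer: final direction angle = (23/24)*pi

enclosed vertex P1: corner angles sum to (3/4)*pi, defect = 2*pi - (3/4)*pi = (5/4)*pi
enclosed vertex P6: corner angles sum to (21/8)*pi, defect = 2*pi - (21/8)*pi = (-5/8)*pi
by Gauss-Bonnet the loop rotates the vector by the enclosed defect sum (positive orientation, mod 2*pi)
final angle = pi/3 + (5/8)*pi = (23/24)*pi (mod 2*pi)


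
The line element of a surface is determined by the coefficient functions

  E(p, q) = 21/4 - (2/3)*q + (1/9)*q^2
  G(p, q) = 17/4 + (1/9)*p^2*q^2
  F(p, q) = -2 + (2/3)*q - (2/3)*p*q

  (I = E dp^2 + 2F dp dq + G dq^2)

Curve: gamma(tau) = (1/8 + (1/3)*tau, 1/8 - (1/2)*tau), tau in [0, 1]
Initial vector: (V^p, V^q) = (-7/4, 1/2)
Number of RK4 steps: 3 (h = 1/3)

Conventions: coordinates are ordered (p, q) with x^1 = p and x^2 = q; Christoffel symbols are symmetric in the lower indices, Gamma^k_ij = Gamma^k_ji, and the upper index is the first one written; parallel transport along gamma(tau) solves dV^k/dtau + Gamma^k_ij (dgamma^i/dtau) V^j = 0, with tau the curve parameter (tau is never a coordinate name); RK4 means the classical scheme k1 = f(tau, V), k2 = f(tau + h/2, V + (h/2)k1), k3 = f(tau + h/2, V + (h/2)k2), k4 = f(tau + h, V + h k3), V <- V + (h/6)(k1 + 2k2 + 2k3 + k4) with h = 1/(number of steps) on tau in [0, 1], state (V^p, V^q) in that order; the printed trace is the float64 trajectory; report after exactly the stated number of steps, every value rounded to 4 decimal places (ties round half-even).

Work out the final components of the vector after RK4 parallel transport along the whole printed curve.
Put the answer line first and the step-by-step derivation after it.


Answer: V^p = -1.6117, V^q = 0.6227

gamma'(tau) = (1/3, -1/2); f(tau, V)^k = -Gamma^k_ij(gamma(tau)) gamma'^i(tau) V^j; h = 1/3; intermediate values shown to 6 dp
curve data and Christoffel symbols at the stage parameters:
  tau = 0.000000: gamma = (0.125000, 0.125000), gamma' = (0.333333, -0.500000); Gamma_ppp = 0.024929, Gamma_ppq = -0.074360, Gamma_pqq = 0.135802, Gamma_qpp = 0.066859, Gamma_qpq = -0.033666, Gamma_qqq = 0.061627
  tau = 0.166667: gamma = (0.180556, 0.041667), gamma' = (0.333333, -0.500000); Gamma_ppp = 0.032539, Gamma_ppq = -0.076394, Gamma_pqq = 0.126979, Gamma_qpp = 0.085944, Gamma_qpq = -0.035533, Gamma_qqq = 0.059110
  tau = 0.333333: gamma = (0.236111, -0.041667), gamma' = (0.333333, -0.500000); Gamma_ppp = 0.040294, Gamma_ppq = -0.078287, Gamma_pqq = 0.117935, Gamma_qpp = 0.105220, Gamma_qpq = -0.037221, Gamma_qqq = 0.056027
  tau = 0.500000: gamma = (0.291667, -0.125000), gamma' = (0.333333, -0.500000); Gamma_ppp = 0.048089, Gamma_ppq = -0.079994, Gamma_pqq = 0.108620, Gamma_qpp = 0.124601, Gamma_qpq = -0.038635, Gamma_qqq = 0.052344
  tau = 0.666667: gamma = (0.347222, -0.208333), gamma' = (0.333333, -0.500000); Gamma_ppp = 0.055814, Gamma_ppq = -0.081472, Gamma_pqq = 0.098991, Gamma_qpp = 0.143994, Gamma_qpq = -0.039678, Gamma_qqq = 0.048033
  tau = 0.833333: gamma = (0.402778, -0.291667), gamma' = (0.333333, -0.500000); Gamma_ppp = 0.063360, Gamma_ppq = -0.082680, Gamma_pqq = 0.089015, Gamma_qpp = 0.163297, Gamma_qpq = -0.040257, Gamma_qqq = 0.043069
  tau = 1.000000: gamma = (0.458333, -0.375000), gamma' = (0.333333, -0.500000); Gamma_ppp = 0.070617, Gamma_ppq = -0.083584, Gamma_pqq = 0.078666, Gamma_qpp = 0.182400, Gamma_qpq = -0.040280, Gamma_qqq = 0.037438
step 0: V^p = -1.7500, V^q = 0.5000
step 1: k1 = (0.125950, 0.089476), k2 = (0.130600, 0.101568), k3 = (0.130741, 0.101615), k4 = (0.135127, 0.113186); V <- V + (h/6)(k1 + 2k2 + 2k3 + k4): V^p = -1.7065, V^q = 0.5338
step 2: k1 = (0.135126, 0.113187), k2 = (0.139099, 0.124052), k3 = (0.139209, 0.124082), k4 = (0.142599, 0.134035); V <- V + (h/6)(k1 + 2k2 + 2k3 + k4): V^p = -1.6601, V^q = 0.5751
step 3: k1 = (0.142598, 0.134036), k2 = (0.145265, 0.142891), k3 = (0.145343, 0.142910), k4 = (0.147138, 0.150467); V <- V + (h/6)(k1 + 2k2 + 2k3 + k4): V^p = -1.6117, V^q = 0.6227


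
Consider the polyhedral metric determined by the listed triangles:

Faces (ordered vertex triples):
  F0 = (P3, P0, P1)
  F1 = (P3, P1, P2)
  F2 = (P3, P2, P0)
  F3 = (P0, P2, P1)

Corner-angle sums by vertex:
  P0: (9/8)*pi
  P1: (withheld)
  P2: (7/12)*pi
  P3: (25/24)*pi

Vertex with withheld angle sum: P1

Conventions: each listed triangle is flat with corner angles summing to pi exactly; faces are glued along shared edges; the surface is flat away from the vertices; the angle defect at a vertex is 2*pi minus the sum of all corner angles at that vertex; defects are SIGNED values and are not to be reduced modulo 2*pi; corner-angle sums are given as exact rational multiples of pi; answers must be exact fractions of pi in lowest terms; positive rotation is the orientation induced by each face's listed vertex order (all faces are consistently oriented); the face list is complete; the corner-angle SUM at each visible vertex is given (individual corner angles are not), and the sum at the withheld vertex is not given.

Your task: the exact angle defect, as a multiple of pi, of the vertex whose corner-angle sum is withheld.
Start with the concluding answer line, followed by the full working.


Answer: defect(P1) = (3/4)*pi

V = 4, E = 6, F = 4; chi = V - E + F = 2
Gauss-Bonnet: total defect = 2*pi*chi = 4*pi; visible defects sum to (13/4)*pi


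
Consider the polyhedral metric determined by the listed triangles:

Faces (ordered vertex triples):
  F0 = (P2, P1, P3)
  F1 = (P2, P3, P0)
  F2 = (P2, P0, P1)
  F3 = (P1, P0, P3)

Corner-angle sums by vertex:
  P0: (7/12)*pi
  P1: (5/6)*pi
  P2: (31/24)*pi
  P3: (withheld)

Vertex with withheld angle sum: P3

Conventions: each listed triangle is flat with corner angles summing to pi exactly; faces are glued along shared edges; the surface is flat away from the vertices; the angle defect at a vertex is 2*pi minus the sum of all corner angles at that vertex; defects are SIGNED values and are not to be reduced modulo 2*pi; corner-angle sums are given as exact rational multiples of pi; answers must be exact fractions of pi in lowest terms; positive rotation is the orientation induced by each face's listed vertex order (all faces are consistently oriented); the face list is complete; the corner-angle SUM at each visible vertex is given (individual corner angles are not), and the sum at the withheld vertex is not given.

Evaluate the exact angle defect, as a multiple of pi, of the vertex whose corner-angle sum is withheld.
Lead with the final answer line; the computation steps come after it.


Answer: defect(P3) = (17/24)*pi

V = 4, E = 6, F = 4; chi = V - E + F = 2
Gauss-Bonnet: total defect = 2*pi*chi = 4*pi; visible defects sum to (79/24)*pi


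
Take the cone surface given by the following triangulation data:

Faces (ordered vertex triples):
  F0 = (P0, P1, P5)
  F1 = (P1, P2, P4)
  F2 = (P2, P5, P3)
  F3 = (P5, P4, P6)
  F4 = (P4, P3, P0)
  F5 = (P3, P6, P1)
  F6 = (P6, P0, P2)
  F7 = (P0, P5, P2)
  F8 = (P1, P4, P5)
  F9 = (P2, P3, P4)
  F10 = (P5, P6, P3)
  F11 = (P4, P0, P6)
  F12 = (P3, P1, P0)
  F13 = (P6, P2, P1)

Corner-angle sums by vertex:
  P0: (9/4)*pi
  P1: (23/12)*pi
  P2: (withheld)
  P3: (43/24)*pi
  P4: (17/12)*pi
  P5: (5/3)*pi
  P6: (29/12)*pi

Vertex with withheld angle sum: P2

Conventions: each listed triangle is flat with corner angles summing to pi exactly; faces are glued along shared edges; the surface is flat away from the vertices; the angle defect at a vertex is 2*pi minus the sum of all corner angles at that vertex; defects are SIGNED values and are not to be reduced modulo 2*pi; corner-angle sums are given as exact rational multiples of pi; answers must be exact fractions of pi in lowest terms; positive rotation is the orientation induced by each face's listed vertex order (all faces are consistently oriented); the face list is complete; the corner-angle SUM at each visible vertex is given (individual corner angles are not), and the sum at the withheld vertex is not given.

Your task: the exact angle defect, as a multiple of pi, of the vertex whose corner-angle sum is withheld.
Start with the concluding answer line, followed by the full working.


Answer: defect(P2) = (-13/24)*pi

V = 7, E = 21, F = 14; chi = V - E + F = 0
Gauss-Bonnet: total defect = 2*pi*chi = 0; visible defects sum to (13/24)*pi


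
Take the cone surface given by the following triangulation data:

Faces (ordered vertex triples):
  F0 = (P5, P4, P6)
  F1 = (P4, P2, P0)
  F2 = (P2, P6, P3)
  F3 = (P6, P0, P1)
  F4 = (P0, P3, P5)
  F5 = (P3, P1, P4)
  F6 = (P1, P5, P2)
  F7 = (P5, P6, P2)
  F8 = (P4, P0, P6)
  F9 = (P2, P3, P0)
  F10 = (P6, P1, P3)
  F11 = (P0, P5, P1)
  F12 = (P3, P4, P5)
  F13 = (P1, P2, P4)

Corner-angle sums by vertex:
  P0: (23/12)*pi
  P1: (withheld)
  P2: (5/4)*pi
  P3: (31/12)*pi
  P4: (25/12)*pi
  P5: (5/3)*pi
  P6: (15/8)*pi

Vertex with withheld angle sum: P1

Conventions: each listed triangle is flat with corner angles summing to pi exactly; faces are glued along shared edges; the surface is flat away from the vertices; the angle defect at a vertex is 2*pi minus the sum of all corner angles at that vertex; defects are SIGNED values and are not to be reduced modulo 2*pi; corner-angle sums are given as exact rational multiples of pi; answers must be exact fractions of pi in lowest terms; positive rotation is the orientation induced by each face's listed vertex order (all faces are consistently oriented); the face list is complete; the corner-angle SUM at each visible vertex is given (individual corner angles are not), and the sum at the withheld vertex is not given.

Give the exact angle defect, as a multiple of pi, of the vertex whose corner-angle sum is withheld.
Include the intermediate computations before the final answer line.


V = 7, E = 21, F = 14; chi = V - E + F = 0
Gauss-Bonnet: total defect = 2*pi*chi = 0; visible defects sum to (5/8)*pi

Answer: defect(P1) = (-5/8)*pi
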